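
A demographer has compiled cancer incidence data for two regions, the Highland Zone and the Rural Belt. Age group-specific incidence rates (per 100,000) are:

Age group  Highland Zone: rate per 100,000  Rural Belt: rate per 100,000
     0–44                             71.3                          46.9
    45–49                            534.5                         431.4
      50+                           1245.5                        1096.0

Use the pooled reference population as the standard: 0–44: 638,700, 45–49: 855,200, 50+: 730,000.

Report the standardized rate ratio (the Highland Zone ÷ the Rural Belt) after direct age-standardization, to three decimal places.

1.178

Standard total = 2,223,900; weights = 0.2872, 0.3845, 0.3283.
The Highland Zone: 0.2872×71.3 + 0.3845×534.5 + 0.3283×1245.5 = 634.8571 per 100,000.
The Rural Belt: 0.2872×46.9 + 0.3845×431.4 + 0.3283×1096.0 = 539.1287 per 100,000.
Ratio = 634.8571 ÷ 539.1287 = 1.17756.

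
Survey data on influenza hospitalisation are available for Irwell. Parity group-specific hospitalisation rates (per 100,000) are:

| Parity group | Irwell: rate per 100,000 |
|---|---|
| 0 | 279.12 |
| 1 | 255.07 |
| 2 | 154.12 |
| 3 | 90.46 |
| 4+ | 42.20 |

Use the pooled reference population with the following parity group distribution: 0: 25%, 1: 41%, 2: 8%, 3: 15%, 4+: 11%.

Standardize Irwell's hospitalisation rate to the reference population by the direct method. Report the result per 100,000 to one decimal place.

204.9

Standard weights: 0.25, 0.41, 0.08, 0.15, 0.11.
Standardized rate: 0.2500×279.12 + 0.4100×255.07 + 0.0800×154.12 + 0.1500×90.46 + 0.1100×42.20 = 204.8993 per 100,000.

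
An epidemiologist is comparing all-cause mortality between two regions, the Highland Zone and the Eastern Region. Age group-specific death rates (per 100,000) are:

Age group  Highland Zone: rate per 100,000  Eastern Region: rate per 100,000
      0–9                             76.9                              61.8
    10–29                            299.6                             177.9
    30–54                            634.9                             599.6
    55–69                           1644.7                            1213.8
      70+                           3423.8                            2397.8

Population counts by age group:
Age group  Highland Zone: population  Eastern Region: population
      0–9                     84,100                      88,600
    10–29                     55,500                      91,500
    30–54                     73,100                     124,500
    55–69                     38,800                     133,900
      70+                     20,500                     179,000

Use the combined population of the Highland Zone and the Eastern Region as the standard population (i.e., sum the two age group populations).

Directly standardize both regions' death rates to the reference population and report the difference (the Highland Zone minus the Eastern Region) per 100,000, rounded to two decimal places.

344.66

Combined standard total = 889,500; weights = 0.1942, 0.1653, 0.2221, 0.1942, 0.2243.
The Highland Zone: 0.1942×76.9 + 0.1653×299.6 + 0.2221×634.9 + 0.1942×1644.7 + 0.2243×3423.8 = 1292.7104 per 100,000.
The Eastern Region: 0.1942×61.8 + 0.1653×177.9 + 0.2221×599.6 + 0.1942×1213.8 + 0.2243×2397.8 = 948.0489 per 100,000.
Difference = 1292.7104 − 948.0489 = 344.6615.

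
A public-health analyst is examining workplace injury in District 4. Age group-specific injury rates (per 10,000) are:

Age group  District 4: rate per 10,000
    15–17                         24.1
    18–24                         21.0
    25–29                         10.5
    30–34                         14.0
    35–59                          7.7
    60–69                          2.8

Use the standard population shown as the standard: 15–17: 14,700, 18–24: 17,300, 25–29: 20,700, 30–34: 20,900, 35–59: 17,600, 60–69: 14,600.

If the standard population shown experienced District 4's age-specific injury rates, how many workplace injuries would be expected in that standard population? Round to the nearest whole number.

Expected workplace injuries = Σ (standard pop × age-specific rate ÷ 10,000)
= 14,700×24.1/10,000 + 17,300×21.0/10,000 + 20,700×10.5/10,000 + 20,900×14.0/10,000 + 17,600×7.7/10,000 + 14,600×2.8/10,000
= 35.43 + 36.33 + 21.73 + 29.26 + 13.55 + 4.09 = 140.39.

140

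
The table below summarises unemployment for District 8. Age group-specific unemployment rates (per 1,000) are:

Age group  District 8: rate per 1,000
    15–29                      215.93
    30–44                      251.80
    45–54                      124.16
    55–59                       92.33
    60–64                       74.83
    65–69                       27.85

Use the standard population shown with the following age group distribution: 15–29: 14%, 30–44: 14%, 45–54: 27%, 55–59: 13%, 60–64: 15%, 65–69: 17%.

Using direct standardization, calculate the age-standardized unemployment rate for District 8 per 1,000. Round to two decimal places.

126.97

Standard weights: 0.14, 0.14, 0.27, 0.13, 0.15, 0.17.
Standardized rate: 0.1400×215.93 + 0.1400×251.80 + 0.2700×124.16 + 0.1300×92.33 + 0.1500×74.83 + 0.1700×27.85 = 126.9673 per 1,000.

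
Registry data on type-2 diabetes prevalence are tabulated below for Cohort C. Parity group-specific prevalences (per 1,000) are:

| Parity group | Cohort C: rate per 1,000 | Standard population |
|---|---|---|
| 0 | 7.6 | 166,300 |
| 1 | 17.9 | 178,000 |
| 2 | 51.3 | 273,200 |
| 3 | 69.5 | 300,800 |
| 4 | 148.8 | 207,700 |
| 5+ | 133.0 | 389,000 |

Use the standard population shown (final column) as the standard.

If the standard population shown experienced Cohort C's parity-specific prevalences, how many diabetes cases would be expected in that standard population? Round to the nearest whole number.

Expected diabetes cases = Σ (standard pop × parity-specific rate ÷ 1,000)
= 166,300×7.6/1,000 + 178,000×17.9/1,000 + 273,200×51.3/1,000 + 300,800×69.5/1,000 + 207,700×148.8/1,000 + 389,000×133.0/1,000
= 1263.88 + 3186.20 + 14015.16 + 20905.60 + 30905.76 + 51737.00 = 122013.60.

122014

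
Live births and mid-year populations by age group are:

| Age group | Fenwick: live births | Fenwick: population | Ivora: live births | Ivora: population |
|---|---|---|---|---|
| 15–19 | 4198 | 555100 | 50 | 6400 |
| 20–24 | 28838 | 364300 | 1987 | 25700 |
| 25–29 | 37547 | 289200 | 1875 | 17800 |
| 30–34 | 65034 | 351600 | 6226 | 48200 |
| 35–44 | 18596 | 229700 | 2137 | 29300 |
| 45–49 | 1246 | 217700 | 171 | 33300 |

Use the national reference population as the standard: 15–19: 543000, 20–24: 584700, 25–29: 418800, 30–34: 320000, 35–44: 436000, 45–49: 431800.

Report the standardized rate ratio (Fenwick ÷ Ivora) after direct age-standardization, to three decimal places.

Age-specific rates per 1000 for Fenwick: 7.563, 79.160, 129.831, 184.966, 80.958, 5.723.
For Ivora: 7.812, 77.315, 105.337, 129.170, 72.935, 5.135.
Standard total = 2734300; weights = 0.1986, 0.2138, 0.1532, 0.1170, 0.1595, 0.1579.
Fenwick: 0.1986×7.563 + 0.2138×79.160 + 0.1532×129.831 + 0.1170×184.966 + 0.1595×80.958 + 0.1579×5.723 = 73.7748 per 1000.
Ivora: 0.1986×7.812 + 0.2138×77.315 + 0.1532×105.337 + 0.1170×129.170 + 0.1595×72.935 + 0.1579×5.135 = 61.7763 per 1000.
Ratio = 73.7748 ÷ 61.7763 = 1.19422.

1.194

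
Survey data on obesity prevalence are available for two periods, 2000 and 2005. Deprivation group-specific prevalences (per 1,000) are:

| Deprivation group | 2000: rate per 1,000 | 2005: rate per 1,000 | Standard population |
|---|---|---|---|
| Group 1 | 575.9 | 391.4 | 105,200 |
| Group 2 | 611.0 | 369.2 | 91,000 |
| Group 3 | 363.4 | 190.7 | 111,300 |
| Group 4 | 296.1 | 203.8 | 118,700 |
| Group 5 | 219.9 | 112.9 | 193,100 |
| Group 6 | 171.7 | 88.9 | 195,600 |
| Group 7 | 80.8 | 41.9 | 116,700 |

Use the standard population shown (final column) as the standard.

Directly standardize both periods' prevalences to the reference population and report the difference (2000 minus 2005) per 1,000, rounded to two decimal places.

121.28

Standard total = 931,600; weights = 0.1129, 0.0977, 0.1195, 0.1274, 0.2073, 0.2100, 0.1253.
2000: 0.1129×575.9 + 0.0977×611.0 + 0.1195×363.4 + 0.1274×296.1 + 0.2073×219.9 + 0.2100×171.7 + 0.1253×80.8 = 297.6124 per 1,000.
2005: 0.1129×391.4 + 0.0977×369.2 + 0.1195×190.7 + 0.1274×203.8 + 0.2073×112.9 + 0.2100×88.9 + 0.1253×41.9 = 176.3289 per 1,000.
Difference = 297.6124 − 176.3289 = 121.2835.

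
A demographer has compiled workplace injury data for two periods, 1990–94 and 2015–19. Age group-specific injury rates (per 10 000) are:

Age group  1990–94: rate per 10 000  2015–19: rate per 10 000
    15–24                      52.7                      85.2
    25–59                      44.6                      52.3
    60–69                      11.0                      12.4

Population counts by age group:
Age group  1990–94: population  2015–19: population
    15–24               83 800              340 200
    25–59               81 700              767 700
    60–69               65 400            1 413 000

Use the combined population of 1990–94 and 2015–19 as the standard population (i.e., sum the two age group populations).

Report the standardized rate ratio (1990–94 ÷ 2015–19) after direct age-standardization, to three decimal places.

Combined standard total = 2 751 800; weights = 0.1541, 0.3087, 0.5372.
1990–94: 0.1541×52.7 + 0.3087×44.6 + 0.5372×11.0 = 27.7965 per 10 000.
2015–19: 0.1541×85.2 + 0.3087×52.3 + 0.5372×12.4 = 35.9331 per 10 000.
Ratio = 27.7965 ÷ 35.9331 = 0.77356.

0.774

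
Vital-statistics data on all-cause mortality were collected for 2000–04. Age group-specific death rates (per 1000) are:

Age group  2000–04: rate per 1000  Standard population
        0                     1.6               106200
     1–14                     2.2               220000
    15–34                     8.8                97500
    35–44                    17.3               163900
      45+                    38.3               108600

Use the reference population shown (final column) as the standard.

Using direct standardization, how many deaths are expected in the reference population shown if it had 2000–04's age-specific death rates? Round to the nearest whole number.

8507

Expected deaths = Σ (standard pop × age-specific rate ÷ 1000)
= 106200×1.6/1000 + 220000×2.2/1000 + 97500×8.8/1000 + 163900×17.3/1000 + 108600×38.3/1000
= 169.92 + 484.00 + 858.00 + 2835.47 + 4159.38 = 8506.77.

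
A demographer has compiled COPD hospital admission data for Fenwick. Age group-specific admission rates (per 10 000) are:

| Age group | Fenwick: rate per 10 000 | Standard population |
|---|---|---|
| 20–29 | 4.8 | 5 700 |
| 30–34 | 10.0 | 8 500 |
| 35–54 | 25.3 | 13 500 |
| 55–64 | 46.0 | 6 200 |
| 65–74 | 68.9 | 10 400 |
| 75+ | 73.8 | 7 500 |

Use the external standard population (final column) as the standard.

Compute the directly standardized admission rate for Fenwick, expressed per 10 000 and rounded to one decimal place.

38.8

Standard total = 51 800; weights = 0.1100, 0.1641, 0.2606, 0.1197, 0.2008, 0.1448.
Standardized rate: 0.1100×4.8 + 0.1641×10.0 + 0.2606×25.3 + 0.1197×46.0 + 0.2008×68.9 + 0.1448×73.8 = 38.7871 per 10 000.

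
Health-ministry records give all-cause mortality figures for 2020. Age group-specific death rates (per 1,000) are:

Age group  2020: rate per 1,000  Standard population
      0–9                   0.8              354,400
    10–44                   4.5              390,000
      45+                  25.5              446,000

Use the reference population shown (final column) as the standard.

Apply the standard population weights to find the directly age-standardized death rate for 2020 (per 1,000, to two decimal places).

11.27

Standard total = 1,190,400; weights = 0.2977, 0.3276, 0.3747.
Standardized rate: 0.2977×0.8 + 0.3276×4.5 + 0.3747×25.5 = 11.2664 per 1,000.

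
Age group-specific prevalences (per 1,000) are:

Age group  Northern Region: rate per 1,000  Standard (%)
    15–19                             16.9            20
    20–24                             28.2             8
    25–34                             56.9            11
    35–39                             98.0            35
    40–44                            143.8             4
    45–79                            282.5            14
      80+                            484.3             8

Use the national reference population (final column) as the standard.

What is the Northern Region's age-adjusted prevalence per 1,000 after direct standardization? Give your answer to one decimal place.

Standard weights: 0.20, 0.08, 0.11, 0.35, 0.04, 0.14, 0.08.
Standardized rate: 0.2000×16.9 + 0.0800×28.2 + 0.1100×56.9 + 0.3500×98.0 + 0.0400×143.8 + 0.1400×282.5 + 0.0800×484.3 = 130.2410 per 1,000.

130.2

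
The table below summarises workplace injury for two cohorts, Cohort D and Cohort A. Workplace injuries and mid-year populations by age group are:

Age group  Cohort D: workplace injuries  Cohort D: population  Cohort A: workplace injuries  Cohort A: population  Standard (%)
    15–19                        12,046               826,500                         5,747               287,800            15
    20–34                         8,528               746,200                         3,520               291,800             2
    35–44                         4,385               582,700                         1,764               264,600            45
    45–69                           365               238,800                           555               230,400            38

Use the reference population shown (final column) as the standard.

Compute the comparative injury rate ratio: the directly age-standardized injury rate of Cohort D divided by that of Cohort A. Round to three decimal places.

0.892

Age-specific rates per 10,000 for Cohort D: 145.75, 114.29, 75.25, 15.28.
For Cohort A: 199.69, 120.63, 66.67, 24.09.
Standard weights: 0.15, 0.02, 0.45, 0.38.
Cohort D: 0.1500×145.75 + 0.0200×114.29 + 0.4500×75.25 + 0.3800×15.28 = 63.8199 per 10,000.
Cohort A: 0.1500×199.69 + 0.0200×120.63 + 0.4500×66.67 + 0.3800×24.09 = 71.5193 per 10,000.
Ratio = 63.8199 ÷ 71.5193 = 0.89234.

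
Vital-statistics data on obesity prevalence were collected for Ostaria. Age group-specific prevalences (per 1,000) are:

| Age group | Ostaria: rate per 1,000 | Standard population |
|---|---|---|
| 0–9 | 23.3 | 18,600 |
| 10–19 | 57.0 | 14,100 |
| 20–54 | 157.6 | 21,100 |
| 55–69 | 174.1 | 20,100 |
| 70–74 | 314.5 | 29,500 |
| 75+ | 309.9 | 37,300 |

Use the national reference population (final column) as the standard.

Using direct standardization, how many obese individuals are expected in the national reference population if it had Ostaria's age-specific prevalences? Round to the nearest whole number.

Expected obese individuals = Σ (standard pop × age-specific rate ÷ 1,000)
= 18,600×23.3/1,000 + 14,100×57.0/1,000 + 21,100×157.6/1,000 + 20,100×174.1/1,000 + 29,500×314.5/1,000 + 37,300×309.9/1,000
= 433.38 + 803.70 + 3325.36 + 3499.41 + 9277.75 + 11559.27 = 28898.87.

28899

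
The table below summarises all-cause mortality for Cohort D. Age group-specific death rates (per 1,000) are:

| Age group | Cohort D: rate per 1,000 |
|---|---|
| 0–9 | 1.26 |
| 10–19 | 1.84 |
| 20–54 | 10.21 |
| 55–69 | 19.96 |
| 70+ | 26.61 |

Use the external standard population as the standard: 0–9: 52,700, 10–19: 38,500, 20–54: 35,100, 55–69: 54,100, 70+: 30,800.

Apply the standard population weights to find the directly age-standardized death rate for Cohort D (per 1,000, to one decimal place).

Standard total = 211,200; weights = 0.2495, 0.1823, 0.1662, 0.2562, 0.1458.
Standardized rate: 0.2495×1.26 + 0.1823×1.84 + 0.1662×10.21 + 0.2562×19.96 + 0.1458×26.61 = 11.3401 per 1,000.

11.3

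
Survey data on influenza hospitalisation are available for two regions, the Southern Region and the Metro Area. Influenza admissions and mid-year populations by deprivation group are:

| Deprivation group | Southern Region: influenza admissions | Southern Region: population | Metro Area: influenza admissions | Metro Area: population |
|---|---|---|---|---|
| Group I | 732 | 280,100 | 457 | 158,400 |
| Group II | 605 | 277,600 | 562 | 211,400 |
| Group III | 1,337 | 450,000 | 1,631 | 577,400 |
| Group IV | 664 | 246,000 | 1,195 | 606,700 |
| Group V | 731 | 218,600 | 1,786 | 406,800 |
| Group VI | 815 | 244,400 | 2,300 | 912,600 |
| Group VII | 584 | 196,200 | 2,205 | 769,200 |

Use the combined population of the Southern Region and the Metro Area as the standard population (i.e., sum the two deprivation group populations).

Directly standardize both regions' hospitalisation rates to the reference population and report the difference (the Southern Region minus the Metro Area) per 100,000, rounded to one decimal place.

Deprivation-specific rates per 100,000 for the Southern Region: 261.34, 217.94, 297.11, 269.92, 334.40, 333.47, 297.66.
For the Metro Area: 288.51, 265.85, 282.47, 196.97, 439.04, 252.03, 286.66.
Combined standard total = 5,555,400; weights = 0.0789, 0.0880, 0.1849, 0.1535, 0.1126, 0.2083, 0.1738.
The Southern Region: 0.0789×261.34 + 0.0880×217.94 + 0.1849×297.11 + 0.1535×269.92 + 0.1126×334.40 + 0.2083×333.47 + 0.1738×297.66 = 295.0093 per 100,000.
The Metro Area: 0.0789×288.51 + 0.0880×265.85 + 0.1849×282.47 + 0.1535×196.97 + 0.1126×439.04 + 0.2083×252.03 + 0.1738×286.66 = 280.3739 per 100,000.
Difference = 295.0093 − 280.3739 = 14.6354.

14.6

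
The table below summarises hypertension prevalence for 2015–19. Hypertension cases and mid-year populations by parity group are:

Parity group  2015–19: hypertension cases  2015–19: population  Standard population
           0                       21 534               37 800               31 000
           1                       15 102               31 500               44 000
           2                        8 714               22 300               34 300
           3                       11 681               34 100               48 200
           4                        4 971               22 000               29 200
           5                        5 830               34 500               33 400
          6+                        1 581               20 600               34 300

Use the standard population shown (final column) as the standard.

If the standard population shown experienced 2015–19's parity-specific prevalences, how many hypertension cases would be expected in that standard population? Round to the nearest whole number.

83544

Parity-specific rates per 1 000 for 2015–19: 569.683, 479.429, 390.762, 342.551, 225.955, 168.986, 76.748.
Expected hypertension cases = Σ (standard pop × parity-specific rate ÷ 1 000)
= 31 000×569.683/1 000 + 44 000×479.429/1 000 + 34 300×390.762/1 000 + 48 200×342.551/1 000 + 29 200×225.955/1 000 + 33 400×168.986/1 000 + 34 300×76.748/1 000
= 17660.16 + 21094.86 + 13403.15 + 16510.97 + 6597.87 + 5644.12 + 2632.44 = 83543.57.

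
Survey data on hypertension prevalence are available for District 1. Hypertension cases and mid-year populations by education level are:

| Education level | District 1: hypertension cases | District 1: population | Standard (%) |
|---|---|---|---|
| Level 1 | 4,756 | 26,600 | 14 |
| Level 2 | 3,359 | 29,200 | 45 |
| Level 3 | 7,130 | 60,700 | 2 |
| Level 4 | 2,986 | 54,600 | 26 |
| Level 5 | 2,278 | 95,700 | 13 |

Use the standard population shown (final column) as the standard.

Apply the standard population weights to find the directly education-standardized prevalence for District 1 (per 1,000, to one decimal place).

96.5

Education-specific rates per 1,000 for District 1: 178.797, 115.034, 117.463, 54.689, 23.804.
Standard weights: 0.14, 0.45, 0.02, 0.26, 0.13.
Standardized rate: 0.1400×178.797 + 0.4500×115.034 + 0.0200×117.463 + 0.2600×54.689 + 0.1300×23.804 = 96.4598 per 1,000.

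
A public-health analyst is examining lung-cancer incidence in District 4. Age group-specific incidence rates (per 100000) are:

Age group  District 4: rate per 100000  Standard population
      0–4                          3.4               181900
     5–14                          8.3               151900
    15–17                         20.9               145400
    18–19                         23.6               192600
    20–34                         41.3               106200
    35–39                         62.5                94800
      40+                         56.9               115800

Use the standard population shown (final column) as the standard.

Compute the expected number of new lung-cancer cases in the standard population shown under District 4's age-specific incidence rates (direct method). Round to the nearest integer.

264

Expected new lung-cancer cases = Σ (standard pop × age-specific rate ÷ 100000)
= 181900×3.4/100000 + 151900×8.3/100000 + 145400×20.9/100000 + 192600×23.6/100000 + 106200×41.3/100000 + 94800×62.5/100000 + 115800×56.9/100000
= 6.18 + 12.61 + 30.39 + 45.45 + 43.86 + 59.25 + 65.89 = 263.64.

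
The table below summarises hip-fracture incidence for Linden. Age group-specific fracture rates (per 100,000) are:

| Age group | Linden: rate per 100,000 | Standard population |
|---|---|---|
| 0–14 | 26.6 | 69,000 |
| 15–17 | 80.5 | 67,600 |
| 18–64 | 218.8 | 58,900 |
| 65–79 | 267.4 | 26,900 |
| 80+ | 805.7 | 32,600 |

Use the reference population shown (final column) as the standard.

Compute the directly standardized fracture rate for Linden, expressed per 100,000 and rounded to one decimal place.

Standard total = 255,000; weights = 0.2706, 0.2651, 0.2310, 0.1055, 0.1278.
Standardized rate: 0.2706×26.6 + 0.2651×80.5 + 0.2310×218.8 + 0.1055×267.4 + 0.1278×805.7 = 210.2878 per 100,000.

210.3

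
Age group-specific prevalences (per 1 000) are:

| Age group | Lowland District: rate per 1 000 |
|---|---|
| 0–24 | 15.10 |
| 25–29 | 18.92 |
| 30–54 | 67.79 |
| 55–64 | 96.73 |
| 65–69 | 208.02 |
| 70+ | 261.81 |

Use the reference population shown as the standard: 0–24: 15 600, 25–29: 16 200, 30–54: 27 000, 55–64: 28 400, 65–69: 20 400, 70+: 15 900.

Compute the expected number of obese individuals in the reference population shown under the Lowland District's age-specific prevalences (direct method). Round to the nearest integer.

13526

Expected obese individuals = Σ (standard pop × age-specific rate ÷ 1 000)
= 15 600×15.10/1 000 + 16 200×18.92/1 000 + 27 000×67.79/1 000 + 28 400×96.73/1 000 + 20 400×208.02/1 000 + 15 900×261.81/1 000
= 235.56 + 306.50 + 1830.33 + 2747.13 + 4243.61 + 4162.78 = 13525.91.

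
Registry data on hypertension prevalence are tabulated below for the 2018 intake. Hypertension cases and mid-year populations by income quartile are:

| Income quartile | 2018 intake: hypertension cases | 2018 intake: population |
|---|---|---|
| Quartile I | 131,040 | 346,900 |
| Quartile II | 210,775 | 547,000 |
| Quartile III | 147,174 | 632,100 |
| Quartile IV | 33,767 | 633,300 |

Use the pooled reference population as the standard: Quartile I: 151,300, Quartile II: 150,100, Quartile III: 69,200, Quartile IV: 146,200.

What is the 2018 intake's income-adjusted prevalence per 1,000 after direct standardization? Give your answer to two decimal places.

268.77

Income-specific rates per 1,000 for the 2018 intake: 377.746, 385.329, 232.833, 53.319.
Standard total = 516,800; weights = 0.2928, 0.2904, 0.1339, 0.2829.
Standardized rate: 0.2928×377.746 + 0.2904×385.329 + 0.1339×232.833 + 0.2829×53.319 = 268.7658 per 1,000.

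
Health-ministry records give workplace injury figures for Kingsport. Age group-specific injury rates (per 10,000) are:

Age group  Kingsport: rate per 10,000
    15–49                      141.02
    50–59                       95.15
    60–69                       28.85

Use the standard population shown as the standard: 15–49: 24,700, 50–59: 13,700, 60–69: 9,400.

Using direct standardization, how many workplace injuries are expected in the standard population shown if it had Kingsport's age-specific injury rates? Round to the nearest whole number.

506

Expected workplace injuries = Σ (standard pop × age-specific rate ÷ 10,000)
= 24,700×141.02/10,000 + 13,700×95.15/10,000 + 9,400×28.85/10,000
= 348.32 + 130.36 + 27.12 = 505.79.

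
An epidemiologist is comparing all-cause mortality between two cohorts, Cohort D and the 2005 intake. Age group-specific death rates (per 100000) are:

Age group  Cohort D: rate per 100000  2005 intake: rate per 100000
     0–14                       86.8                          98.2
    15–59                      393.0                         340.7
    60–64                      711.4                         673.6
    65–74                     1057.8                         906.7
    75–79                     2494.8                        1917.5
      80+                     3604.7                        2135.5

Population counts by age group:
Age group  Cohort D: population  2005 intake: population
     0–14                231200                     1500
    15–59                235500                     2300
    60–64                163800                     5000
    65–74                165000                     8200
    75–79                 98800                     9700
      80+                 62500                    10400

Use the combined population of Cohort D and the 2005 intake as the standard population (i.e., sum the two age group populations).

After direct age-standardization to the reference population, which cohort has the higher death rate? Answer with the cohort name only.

Combined standard total = 993900; weights = 0.2341, 0.2393, 0.1698, 0.1743, 0.1092, 0.0733.
Cohort D: 0.2341×86.8 + 0.2393×393.0 + 0.1698×711.4 + 0.1743×1057.8 + 0.1092×2494.8 + 0.0733×3604.7 = 956.2506 per 100000.
The 2005 intake: 0.2341×98.2 + 0.2393×340.7 + 0.1698×673.6 + 0.1743×906.7 + 0.1092×1917.5 + 0.0733×2135.5 = 742.8719 per 100000.
The crude rates (914.99 vs 1416.25) would put the 2005 intake higher, but that reflects its age composition; once standardized to a common age structure, Cohort D has the higher underlying rate.

Cohort D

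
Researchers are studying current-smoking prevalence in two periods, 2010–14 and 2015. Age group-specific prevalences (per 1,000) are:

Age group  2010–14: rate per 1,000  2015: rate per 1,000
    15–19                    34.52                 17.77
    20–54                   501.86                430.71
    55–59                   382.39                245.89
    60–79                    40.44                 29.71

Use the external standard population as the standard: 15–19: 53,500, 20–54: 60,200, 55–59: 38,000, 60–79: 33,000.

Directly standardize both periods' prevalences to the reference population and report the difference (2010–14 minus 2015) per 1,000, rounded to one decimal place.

58.0

Standard total = 184,700; weights = 0.2897, 0.3259, 0.2057, 0.1787.
2010–14: 0.2897×34.52 + 0.3259×501.86 + 0.2057×382.39 + 0.1787×40.44 = 259.4701 per 1,000.
2015: 0.2897×17.77 + 0.3259×430.71 + 0.2057×245.89 + 0.1787×29.71 = 201.4277 per 1,000.
Difference = 259.4701 − 201.4277 = 58.0425.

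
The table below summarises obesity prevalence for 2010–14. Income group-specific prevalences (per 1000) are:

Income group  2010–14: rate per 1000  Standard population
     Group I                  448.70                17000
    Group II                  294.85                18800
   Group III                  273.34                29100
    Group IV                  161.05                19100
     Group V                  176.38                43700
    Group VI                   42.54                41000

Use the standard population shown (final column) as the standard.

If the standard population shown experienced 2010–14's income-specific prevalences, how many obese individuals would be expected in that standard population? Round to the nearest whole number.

Expected obese individuals = Σ (standard pop × income-specific rate ÷ 1000)
= 17000×448.70/1000 + 18800×294.85/1000 + 29100×273.34/1000 + 19100×161.05/1000 + 43700×176.38/1000 + 41000×42.54/1000
= 7627.90 + 5543.18 + 7954.19 + 3076.05 + 7707.81 + 1744.14 = 33653.28.

33653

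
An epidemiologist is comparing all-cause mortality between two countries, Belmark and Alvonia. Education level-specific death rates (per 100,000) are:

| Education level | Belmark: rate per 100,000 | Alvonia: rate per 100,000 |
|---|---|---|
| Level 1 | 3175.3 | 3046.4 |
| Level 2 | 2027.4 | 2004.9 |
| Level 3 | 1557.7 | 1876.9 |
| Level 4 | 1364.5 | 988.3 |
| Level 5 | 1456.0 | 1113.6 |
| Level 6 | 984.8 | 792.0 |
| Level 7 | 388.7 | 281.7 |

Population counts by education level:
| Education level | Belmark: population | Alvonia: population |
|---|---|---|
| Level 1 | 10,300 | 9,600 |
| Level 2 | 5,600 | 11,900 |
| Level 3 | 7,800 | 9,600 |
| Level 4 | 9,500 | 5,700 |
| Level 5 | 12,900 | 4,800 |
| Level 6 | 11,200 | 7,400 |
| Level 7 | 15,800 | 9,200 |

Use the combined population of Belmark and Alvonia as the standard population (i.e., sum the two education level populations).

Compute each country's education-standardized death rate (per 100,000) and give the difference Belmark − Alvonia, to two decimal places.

Combined standard total = 131,300; weights = 0.1516, 0.1333, 0.1325, 0.1158, 0.1348, 0.1417, 0.1904.
Belmark: 0.1516×3175.3 + 0.1333×2027.4 + 0.1325×1557.7 + 0.1158×1364.5 + 0.1348×1456.0 + 0.1417×984.8 + 0.1904×388.7 = 1525.6537 per 100,000.
Alvonia: 0.1516×3046.4 + 0.1333×2004.9 + 0.1325×1876.9 + 0.1158×988.3 + 0.1348×1113.6 + 0.1417×792.0 + 0.1904×281.7 = 1408.0255 per 100,000.
Difference = 1525.6537 − 1408.0255 = 117.6282.

117.63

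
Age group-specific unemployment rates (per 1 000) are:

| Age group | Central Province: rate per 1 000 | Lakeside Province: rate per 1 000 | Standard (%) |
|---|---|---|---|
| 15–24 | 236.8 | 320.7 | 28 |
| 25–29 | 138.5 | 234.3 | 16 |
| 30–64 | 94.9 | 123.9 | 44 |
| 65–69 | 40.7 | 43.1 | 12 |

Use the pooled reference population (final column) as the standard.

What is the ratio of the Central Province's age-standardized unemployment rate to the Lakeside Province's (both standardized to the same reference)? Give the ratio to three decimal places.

0.723

Standard weights: 0.28, 0.16, 0.44, 0.12.
The Central Province: 0.2800×236.8 + 0.1600×138.5 + 0.4400×94.9 + 0.1200×40.7 = 135.1040 per 1 000.
The Lakeside Province: 0.2800×320.7 + 0.1600×234.3 + 0.4400×123.9 + 0.1200×43.1 = 186.9720 per 1 000.
Ratio = 135.1040 ÷ 186.9720 = 0.72259.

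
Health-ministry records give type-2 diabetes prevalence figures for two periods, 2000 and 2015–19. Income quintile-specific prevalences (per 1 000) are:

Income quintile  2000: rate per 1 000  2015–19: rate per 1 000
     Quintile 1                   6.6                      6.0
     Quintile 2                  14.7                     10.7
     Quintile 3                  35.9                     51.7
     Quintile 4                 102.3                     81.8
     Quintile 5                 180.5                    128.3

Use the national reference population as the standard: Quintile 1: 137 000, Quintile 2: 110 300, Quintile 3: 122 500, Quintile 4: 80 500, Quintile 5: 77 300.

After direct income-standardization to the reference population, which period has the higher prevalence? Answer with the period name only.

2000

Standard total = 527 600; weights = 0.2597, 0.2091, 0.2322, 0.1526, 0.1465.
2000: 0.2597×6.6 + 0.2091×14.7 + 0.2322×35.9 + 0.1526×102.3 + 0.1465×180.5 = 55.1766 per 1 000.
2015–19: 0.2597×6.0 + 0.2091×10.7 + 0.2322×51.7 + 0.1526×81.8 + 0.1465×128.3 = 47.0772 per 1 000.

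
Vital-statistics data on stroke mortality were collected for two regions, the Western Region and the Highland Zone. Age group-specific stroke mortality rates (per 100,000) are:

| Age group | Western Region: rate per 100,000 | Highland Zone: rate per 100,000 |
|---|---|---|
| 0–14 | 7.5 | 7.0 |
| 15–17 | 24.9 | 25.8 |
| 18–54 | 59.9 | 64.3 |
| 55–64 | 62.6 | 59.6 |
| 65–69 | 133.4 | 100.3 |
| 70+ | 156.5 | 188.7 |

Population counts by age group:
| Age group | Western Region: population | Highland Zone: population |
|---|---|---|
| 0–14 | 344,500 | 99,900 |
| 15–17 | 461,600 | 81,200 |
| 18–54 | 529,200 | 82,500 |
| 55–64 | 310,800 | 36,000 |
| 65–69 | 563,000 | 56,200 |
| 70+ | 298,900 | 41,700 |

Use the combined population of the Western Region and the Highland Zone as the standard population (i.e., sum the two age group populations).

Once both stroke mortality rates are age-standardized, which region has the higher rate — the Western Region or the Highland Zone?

Combined standard total = 2,905,500; weights = 0.1530, 0.1868, 0.2105, 0.1194, 0.2131, 0.1172.
The Western Region: 0.1530×7.5 + 0.1868×24.9 + 0.2105×59.9 + 0.1194×62.6 + 0.2131×133.4 + 0.1172×156.5 = 72.6568 per 100,000.
The Highland Zone: 0.1530×7.0 + 0.1868×25.8 + 0.2105×64.3 + 0.1194×59.6 + 0.2131×100.3 + 0.1172×188.7 = 70.0374 per 100,000.

Western Region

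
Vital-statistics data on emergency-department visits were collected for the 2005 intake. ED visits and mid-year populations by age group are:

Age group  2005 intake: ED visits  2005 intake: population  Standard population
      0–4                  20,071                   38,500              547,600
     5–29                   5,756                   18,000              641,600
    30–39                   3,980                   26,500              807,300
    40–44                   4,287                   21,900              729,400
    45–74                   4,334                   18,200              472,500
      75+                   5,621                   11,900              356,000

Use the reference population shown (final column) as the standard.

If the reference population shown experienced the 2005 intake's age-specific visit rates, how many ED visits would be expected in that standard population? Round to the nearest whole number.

Age-specific rates per 1,000 for the 2005 intake: 521.325, 319.778, 150.189, 195.753, 238.132, 472.353.
Expected ED visits = Σ (standard pop × age-specific rate ÷ 1,000)
= 547,600×521.325/1,000 + 641,600×319.778/1,000 + 807,300×150.189/1,000 + 729,400×195.753/1,000 + 472,500×238.132/1,000 + 356,000×472.353/1,000
= 285477.39 + 205169.42 + 121247.32 + 142782.55 + 112517.31 + 168157.65 = 1035351.64.

1035352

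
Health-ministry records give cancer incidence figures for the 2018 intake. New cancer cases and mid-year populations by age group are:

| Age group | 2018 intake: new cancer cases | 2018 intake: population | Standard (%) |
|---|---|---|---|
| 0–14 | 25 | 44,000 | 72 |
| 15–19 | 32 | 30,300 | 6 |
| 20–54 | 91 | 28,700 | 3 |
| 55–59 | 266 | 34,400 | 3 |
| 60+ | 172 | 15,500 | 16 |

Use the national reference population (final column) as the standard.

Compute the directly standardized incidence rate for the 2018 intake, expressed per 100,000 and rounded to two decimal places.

257.50

Age-specific rates per 100,000 for the 2018 intake: 56.82, 105.61, 317.07, 773.26, 1109.68.
Standard weights: 0.72, 0.06, 0.03, 0.03, 0.16.
Standardized rate: 0.7200×56.82 + 0.0600×105.61 + 0.0300×317.07 + 0.0300×773.26 + 0.1600×1109.68 = 257.5040 per 100,000.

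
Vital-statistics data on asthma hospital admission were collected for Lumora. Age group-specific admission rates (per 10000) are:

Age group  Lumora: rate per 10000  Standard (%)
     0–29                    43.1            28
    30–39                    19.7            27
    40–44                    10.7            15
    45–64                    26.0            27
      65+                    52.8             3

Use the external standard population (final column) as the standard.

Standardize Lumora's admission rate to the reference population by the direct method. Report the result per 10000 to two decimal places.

27.60

Standard weights: 0.28, 0.27, 0.15, 0.27, 0.03.
Standardized rate: 0.2800×43.1 + 0.2700×19.7 + 0.1500×10.7 + 0.2700×26.0 + 0.0300×52.8 = 27.5960 per 10000.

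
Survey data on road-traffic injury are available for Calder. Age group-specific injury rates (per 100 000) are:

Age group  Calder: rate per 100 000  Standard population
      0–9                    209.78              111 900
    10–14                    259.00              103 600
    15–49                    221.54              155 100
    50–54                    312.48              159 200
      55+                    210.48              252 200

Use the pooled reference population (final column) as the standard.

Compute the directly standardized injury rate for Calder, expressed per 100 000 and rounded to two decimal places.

239.77

Standard total = 782 000; weights = 0.1431, 0.1325, 0.1983, 0.2036, 0.3225.
Standardized rate: 0.1431×209.78 + 0.1325×259.00 + 0.1983×221.54 + 0.2036×312.48 + 0.3225×210.48 = 239.7666 per 100 000.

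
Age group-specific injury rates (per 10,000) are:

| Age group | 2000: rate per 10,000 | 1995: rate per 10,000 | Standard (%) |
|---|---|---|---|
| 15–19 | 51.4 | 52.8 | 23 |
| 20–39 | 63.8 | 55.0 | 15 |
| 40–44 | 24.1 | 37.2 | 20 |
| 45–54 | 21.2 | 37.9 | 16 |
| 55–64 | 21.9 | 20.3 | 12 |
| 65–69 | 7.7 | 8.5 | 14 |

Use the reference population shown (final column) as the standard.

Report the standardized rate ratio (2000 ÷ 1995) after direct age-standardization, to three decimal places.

Standard weights: 0.23, 0.15, 0.20, 0.16, 0.12, 0.14.
2000: 0.2300×51.4 + 0.1500×63.8 + 0.2000×24.1 + 0.1600×21.2 + 0.1200×21.9 + 0.1400×7.7 = 33.3100 per 10,000.
1995: 0.2300×52.8 + 0.1500×55.0 + 0.2000×37.2 + 0.1600×37.9 + 0.1200×20.3 + 0.1400×8.5 = 37.5240 per 10,000.
Ratio = 33.3100 ÷ 37.5240 = 0.88770.

0.888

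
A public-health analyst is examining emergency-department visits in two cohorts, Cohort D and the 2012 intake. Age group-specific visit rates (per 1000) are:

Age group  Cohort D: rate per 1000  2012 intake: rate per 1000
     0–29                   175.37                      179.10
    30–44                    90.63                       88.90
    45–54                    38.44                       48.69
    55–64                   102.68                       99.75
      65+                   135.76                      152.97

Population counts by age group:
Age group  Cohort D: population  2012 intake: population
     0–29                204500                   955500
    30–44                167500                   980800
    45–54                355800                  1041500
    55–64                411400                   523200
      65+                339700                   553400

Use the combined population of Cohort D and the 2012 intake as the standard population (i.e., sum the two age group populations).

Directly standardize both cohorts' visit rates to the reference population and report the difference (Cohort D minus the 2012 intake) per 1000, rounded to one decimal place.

Combined standard total = 5533300; weights = 0.2096, 0.2075, 0.2525, 0.1689, 0.1614.
Cohort D: 0.2096×175.37 + 0.2075×90.63 + 0.2525×38.44 + 0.1689×102.68 + 0.1614×135.76 = 104.5351 per 1000.
The 2012 intake: 0.2096×179.10 + 0.2075×88.90 + 0.2525×48.69 + 0.1689×99.75 + 0.1614×152.97 = 109.8293 per 1000.
Difference = 104.5351 − 109.8293 = -5.2942.

-5.3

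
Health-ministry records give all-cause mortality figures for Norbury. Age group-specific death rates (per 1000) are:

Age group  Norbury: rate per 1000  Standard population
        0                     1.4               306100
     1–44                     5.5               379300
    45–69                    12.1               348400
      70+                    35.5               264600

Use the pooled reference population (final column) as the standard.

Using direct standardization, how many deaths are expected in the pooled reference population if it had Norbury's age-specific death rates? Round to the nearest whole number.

Expected deaths = Σ (standard pop × age-specific rate ÷ 1000)
= 306100×1.4/1000 + 379300×5.5/1000 + 348400×12.1/1000 + 264600×35.5/1000
= 428.54 + 2086.15 + 4215.64 + 9393.30 = 16123.63.

16124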